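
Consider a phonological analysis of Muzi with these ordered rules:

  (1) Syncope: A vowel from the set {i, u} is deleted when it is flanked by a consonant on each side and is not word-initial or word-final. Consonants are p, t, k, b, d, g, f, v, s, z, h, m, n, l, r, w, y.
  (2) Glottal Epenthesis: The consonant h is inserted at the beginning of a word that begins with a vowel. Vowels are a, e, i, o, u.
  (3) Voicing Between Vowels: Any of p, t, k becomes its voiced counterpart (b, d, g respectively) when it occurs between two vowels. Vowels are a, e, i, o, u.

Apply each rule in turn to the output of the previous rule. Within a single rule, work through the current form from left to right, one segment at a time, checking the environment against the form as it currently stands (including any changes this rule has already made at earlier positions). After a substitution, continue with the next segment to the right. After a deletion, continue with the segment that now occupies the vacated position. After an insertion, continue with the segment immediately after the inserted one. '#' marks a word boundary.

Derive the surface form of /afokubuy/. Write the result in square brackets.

[hafokby]

(1) Syncope: [afokubuy] → [afokby]
(2) Glottal Epenthesis: [afokby] → [hafokby]
(3) Voicing Between Vowels: no change — [hafokby]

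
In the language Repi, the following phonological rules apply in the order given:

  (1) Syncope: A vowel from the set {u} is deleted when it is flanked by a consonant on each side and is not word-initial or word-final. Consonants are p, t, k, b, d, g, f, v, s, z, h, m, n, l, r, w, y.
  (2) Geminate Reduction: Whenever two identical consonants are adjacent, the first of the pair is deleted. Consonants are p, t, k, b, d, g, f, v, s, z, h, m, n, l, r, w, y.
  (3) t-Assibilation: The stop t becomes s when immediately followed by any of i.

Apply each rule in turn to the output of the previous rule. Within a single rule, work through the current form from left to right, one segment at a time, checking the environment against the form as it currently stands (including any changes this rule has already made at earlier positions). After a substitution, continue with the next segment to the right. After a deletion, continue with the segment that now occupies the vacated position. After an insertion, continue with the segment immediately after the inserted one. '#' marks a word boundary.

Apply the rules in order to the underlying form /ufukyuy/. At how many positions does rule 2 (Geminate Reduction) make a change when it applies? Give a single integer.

(1) Syncope: [ufukyuy] → [ufkyy]
(2) Geminate Reduction: [ufkyy] → [ufky]
(3) t-Assibilation: no change — [ufky]
Rule 2 changed 1 position(s).

1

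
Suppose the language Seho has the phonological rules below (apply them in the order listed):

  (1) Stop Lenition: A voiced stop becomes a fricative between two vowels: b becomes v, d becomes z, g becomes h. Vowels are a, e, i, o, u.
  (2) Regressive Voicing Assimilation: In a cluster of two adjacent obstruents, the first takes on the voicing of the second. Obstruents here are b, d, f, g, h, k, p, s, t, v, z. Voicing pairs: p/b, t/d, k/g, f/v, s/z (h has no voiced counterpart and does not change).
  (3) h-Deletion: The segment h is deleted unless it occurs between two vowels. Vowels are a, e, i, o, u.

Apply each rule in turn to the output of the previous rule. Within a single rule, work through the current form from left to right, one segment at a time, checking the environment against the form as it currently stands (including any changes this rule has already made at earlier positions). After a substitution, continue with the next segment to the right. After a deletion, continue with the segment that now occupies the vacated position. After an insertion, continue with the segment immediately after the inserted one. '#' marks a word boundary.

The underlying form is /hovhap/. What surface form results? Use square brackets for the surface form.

[ofap]

(1) Stop Lenition: no change — [hovhap]
(2) Regressive Voicing Assimilation: [hovhap] → [hofhap]
(3) h-Deletion: [hofhap] → [ofap]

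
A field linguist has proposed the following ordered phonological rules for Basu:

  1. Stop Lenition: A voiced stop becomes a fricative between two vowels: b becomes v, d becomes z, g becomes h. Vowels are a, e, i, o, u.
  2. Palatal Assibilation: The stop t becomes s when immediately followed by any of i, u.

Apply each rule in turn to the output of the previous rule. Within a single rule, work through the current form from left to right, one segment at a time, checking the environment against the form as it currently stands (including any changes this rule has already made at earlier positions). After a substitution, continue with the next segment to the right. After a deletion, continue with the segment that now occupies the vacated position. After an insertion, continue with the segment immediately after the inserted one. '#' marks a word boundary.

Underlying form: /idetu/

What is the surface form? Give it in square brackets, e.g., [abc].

[izesu]

1 Stop Lenition: [idetu] → [izetu]
2 Palatal Assibilation: [izetu] → [izesu]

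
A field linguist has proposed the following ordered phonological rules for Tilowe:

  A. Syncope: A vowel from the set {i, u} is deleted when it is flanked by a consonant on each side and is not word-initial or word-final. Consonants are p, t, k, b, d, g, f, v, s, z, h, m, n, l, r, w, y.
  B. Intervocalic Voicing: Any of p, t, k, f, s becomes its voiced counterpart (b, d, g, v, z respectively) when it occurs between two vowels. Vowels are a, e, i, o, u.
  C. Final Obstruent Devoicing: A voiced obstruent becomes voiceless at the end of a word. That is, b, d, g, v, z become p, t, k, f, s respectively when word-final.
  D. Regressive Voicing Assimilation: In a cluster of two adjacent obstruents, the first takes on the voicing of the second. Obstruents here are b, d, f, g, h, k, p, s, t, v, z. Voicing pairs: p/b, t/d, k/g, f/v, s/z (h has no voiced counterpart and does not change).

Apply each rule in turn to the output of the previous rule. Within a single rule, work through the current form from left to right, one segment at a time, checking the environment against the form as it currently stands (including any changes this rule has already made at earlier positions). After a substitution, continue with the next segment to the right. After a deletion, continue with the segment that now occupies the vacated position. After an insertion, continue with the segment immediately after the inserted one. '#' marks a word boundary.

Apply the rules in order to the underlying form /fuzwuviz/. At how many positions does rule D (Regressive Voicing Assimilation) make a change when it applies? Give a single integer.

2

A Syncope: [fuzwuviz] → [fzwvz]
B Intervocalic Voicing: no change — [fzwvz]
C Final Obstruent Devoicing: [fzwvz] → [fzwvs]
D Regressive Voicing Assimilation: [fzwvs] → [vzwfs]
Rule D changed 2 position(s).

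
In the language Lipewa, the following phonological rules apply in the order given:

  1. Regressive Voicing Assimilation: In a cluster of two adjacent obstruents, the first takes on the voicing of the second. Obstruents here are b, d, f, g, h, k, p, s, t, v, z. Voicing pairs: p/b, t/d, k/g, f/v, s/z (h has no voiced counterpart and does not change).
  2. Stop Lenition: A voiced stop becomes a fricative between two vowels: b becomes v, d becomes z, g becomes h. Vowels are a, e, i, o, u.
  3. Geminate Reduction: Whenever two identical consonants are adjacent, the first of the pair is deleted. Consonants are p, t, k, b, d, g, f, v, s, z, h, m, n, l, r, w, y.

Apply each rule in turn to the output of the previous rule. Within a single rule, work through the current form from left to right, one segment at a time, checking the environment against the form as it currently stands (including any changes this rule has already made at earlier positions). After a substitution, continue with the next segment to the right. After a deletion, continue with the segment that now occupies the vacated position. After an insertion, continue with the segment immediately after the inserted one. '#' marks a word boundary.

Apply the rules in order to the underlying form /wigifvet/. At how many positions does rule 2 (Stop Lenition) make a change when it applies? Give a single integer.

1 Regressive Voicing Assimilation: [wigifvet] → [wigivvet]
2 Stop Lenition: [wigivvet] → [wihivvet]
3 Geminate Reduction: [wihivvet] → [wihivet]
Rule 2 changed 1 position(s).

1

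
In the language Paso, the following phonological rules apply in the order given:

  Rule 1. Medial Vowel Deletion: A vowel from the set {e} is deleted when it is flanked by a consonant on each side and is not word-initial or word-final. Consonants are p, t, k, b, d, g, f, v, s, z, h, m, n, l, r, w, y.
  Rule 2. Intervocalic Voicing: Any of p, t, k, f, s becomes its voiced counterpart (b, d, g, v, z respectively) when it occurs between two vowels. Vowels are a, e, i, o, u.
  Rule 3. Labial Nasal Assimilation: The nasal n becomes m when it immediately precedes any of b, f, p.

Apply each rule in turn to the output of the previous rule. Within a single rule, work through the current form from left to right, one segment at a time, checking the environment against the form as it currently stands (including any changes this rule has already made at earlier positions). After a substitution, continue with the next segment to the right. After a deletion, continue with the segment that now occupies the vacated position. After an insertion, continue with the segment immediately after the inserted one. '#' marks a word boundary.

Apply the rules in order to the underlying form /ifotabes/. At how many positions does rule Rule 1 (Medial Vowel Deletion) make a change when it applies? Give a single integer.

1

Rule 1 Medial Vowel Deletion: [ifotabes] → [ifotabs]
Rule 2 Intervocalic Voicing: [ifotabs] → [ivodabs]
Rule 3 Labial Nasal Assimilation: no change — [ivodabs]
Rule Rule 1 changed 1 position(s).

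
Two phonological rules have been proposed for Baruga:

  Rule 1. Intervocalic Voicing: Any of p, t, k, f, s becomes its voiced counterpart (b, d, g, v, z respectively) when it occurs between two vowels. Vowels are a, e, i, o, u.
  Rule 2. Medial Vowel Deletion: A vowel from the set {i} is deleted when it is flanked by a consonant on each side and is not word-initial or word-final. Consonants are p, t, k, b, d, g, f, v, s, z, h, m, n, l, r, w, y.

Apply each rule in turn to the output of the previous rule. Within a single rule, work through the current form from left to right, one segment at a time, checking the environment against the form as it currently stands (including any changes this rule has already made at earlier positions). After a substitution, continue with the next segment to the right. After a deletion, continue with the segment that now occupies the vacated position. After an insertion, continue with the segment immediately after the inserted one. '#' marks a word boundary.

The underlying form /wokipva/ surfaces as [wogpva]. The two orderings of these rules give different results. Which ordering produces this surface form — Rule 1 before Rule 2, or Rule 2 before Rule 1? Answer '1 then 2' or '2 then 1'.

Order 1 then 2:
  1 Intervocalic Voicing: [wokipva] → [wogipva]
  2 Medial Vowel Deletion: [wogipva] → [wogpva]
  result: [wogpva]
Order 2 then 1:
  2 Medial Vowel Deletion: [wokipva] → [wokpva]
  1 Intervocalic Voicing: no change — [wokpva]
  result: [wokpva]

1 then 2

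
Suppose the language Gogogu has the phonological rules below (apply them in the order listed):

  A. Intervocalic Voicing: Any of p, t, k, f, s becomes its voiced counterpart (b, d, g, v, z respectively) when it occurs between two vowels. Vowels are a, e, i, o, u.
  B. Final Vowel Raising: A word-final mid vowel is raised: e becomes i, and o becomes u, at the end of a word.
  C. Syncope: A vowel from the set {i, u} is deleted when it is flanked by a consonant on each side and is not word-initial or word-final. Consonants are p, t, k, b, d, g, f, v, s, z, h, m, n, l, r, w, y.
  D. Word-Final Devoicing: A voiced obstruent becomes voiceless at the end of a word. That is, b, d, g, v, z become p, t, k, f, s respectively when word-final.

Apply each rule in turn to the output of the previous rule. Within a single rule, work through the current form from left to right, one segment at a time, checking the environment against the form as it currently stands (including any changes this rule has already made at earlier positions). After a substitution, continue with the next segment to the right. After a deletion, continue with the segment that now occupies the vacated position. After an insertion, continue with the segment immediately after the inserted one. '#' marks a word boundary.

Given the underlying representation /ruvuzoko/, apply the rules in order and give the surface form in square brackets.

[rvzogu]

A Intervocalic Voicing: [ruvuzoko] → [ruvuzogo]
B Final Vowel Raising: [ruvuzogo] → [ruvuzogu]
C Syncope: [ruvuzogu] → [rvzogu]
D Word-Final Devoicing: no change — [rvzogu]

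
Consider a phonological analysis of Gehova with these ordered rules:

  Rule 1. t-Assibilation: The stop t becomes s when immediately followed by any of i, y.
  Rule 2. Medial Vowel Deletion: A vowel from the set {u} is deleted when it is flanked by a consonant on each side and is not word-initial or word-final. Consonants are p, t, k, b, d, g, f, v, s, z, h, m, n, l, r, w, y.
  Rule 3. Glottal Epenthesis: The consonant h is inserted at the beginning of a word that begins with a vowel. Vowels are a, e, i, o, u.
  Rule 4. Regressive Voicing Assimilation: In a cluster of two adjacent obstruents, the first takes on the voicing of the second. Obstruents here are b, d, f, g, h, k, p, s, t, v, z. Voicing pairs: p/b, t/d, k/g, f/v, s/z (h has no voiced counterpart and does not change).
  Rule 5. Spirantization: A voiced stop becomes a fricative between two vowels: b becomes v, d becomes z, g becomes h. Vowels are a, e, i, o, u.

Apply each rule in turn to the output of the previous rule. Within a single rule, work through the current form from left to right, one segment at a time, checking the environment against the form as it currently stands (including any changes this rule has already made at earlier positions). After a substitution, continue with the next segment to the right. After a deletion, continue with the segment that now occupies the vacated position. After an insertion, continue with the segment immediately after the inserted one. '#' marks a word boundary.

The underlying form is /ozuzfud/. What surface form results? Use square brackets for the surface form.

[hozsvd]

Rule 1 t-Assibilation: no change — [ozuzfud]
Rule 2 Medial Vowel Deletion: [ozuzfud] → [ozzfd]
Rule 3 Glottal Epenthesis: [ozzfd] → [hozzfd]
Rule 4 Regressive Voicing Assimilation: [hozzfd] → [hozsvd]
Rule 5 Spirantization: no change — [hozsvd]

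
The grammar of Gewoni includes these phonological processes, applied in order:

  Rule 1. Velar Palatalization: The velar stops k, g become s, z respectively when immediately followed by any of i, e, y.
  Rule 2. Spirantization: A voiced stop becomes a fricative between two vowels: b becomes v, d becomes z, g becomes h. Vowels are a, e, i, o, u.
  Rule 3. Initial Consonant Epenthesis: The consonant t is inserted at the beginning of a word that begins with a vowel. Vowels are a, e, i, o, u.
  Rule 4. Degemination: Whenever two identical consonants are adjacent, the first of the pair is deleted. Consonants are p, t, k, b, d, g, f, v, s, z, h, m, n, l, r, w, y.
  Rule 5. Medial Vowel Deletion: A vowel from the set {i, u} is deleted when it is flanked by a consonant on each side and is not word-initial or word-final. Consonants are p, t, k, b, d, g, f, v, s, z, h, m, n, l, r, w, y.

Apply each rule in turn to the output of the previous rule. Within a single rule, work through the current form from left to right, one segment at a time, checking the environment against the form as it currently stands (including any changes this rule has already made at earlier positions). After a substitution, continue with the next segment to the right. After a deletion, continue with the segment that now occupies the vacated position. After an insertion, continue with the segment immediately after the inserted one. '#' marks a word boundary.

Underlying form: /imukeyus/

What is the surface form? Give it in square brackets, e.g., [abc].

Rule 1 Velar Palatalization: [imukeyus] → [imuseyus]
Rule 2 Spirantization: no change — [imuseyus]
Rule 3 Initial Consonant Epenthesis: [imuseyus] → [timuseyus]
Rule 4 Degemination: no change — [timuseyus]
Rule 5 Medial Vowel Deletion: [timuseyus] → [tmseys]

[tmseys]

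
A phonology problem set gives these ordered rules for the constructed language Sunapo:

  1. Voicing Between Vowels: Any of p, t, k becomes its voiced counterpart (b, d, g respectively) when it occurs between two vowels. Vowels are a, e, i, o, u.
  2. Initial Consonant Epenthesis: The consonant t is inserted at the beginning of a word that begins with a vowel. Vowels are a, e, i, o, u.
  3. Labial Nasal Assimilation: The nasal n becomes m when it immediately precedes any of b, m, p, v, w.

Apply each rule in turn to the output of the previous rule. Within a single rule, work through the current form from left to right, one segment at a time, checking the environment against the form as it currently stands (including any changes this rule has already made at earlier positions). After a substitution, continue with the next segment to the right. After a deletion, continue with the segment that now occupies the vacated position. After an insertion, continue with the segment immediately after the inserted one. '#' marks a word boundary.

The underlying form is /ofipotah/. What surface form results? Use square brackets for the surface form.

1 Voicing Between Vowels: [ofipotah] → [ofibodah]
2 Initial Consonant Epenthesis: [ofibodah] → [tofibodah]
3 Labial Nasal Assimilation: no change — [tofibodah]

[tofibodah]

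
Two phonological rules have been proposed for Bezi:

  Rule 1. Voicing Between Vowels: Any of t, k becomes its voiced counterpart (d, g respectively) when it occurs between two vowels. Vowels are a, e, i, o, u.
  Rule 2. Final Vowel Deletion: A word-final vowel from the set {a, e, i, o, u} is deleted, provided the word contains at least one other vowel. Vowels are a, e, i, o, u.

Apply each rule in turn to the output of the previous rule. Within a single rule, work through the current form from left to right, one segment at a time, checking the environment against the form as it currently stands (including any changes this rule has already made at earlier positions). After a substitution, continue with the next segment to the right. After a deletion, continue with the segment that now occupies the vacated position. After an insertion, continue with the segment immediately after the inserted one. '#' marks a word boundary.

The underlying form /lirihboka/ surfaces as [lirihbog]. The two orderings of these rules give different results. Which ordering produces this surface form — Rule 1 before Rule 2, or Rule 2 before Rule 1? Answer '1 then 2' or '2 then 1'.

1 then 2

Order 1 then 2:
  1 Voicing Between Vowels: [lirihboka] → [lirihboga]
  2 Final Vowel Deletion: [lirihboga] → [lirihbog]
  result: [lirihbog]
Order 2 then 1:
  2 Final Vowel Deletion: [lirihboka] → [lirihbok]
  1 Voicing Between Vowels: no change — [lirihbok]
  result: [lirihbok]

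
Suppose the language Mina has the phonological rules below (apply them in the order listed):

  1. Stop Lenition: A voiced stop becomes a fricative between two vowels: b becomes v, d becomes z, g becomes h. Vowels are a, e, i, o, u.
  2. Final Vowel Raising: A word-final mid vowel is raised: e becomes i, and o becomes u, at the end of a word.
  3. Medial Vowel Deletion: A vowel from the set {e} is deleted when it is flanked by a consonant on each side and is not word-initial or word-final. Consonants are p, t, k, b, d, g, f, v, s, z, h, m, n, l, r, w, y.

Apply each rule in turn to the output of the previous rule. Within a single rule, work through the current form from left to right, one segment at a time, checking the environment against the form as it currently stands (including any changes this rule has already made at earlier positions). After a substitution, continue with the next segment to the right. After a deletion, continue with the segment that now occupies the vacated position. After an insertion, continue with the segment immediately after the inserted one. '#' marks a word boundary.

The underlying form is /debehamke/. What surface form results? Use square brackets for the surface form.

1 Stop Lenition: [debehamke] → [devehamke]
2 Final Vowel Raising: [devehamke] → [devehamki]
3 Medial Vowel Deletion: [devehamki] → [dvhamki]

[dvhamki]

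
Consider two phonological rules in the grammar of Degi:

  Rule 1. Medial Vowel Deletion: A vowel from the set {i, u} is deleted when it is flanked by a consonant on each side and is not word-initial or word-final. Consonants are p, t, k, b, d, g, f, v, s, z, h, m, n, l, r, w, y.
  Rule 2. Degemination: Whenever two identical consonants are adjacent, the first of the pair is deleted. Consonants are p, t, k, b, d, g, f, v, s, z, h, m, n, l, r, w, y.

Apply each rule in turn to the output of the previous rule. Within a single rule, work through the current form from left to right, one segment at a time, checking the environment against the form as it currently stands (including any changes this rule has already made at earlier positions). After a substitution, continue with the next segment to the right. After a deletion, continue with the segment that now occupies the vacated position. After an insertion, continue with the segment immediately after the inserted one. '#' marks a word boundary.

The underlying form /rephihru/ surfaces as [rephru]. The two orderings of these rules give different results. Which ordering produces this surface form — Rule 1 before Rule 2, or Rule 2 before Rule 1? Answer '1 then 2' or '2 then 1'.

1 then 2

Order 1 then 2:
  1 Medial Vowel Deletion: [rephihru] → [rephhru]
  2 Degemination: [rephhru] → [rephru]
  result: [rephru]
Order 2 then 1:
  2 Degemination: no change — [rephihru]
  1 Medial Vowel Deletion: [rephihru] → [rephhru]
  result: [rephhru]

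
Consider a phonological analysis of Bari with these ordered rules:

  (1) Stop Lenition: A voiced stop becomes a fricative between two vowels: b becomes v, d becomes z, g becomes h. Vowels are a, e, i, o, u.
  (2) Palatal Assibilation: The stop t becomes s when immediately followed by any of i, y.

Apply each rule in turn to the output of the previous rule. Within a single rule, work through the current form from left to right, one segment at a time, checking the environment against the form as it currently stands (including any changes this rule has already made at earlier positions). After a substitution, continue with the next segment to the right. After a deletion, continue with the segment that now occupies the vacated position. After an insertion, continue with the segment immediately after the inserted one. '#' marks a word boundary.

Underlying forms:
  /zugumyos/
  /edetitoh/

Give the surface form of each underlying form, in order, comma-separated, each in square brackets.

/zugumyos/:
  (1) Stop Lenition: [zugumyos] → [zuhumyos]
  (2) Palatal Assibilation: no change — [zuhumyos]
/edetitoh/:
  (1) Stop Lenition: [edetitoh] → [ezetitoh]
  (2) Palatal Assibilation: [ezetitoh] → [ezesitoh]

[zuhumyos], [ezesitoh]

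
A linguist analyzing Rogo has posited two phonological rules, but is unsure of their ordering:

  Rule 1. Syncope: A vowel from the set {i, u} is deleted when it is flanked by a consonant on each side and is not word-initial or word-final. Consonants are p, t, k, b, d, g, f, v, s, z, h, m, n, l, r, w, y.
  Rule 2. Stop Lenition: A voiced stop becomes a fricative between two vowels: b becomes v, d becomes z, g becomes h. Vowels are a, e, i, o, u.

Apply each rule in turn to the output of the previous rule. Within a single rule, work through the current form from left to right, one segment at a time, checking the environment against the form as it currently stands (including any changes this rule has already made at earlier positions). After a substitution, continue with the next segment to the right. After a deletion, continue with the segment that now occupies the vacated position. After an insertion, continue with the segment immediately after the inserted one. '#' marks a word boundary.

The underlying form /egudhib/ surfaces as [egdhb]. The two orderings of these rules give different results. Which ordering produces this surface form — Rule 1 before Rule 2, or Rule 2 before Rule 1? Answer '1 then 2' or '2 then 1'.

Order 1 then 2:
  1 Syncope: [egudhib] → [egdhb]
  2 Stop Lenition: no change — [egdhb]
  result: [egdhb]
Order 2 then 1:
  2 Stop Lenition: [egudhib] → [ehudhib]
  1 Syncope: [ehudhib] → [ehdhb]
  result: [ehdhb]

1 then 2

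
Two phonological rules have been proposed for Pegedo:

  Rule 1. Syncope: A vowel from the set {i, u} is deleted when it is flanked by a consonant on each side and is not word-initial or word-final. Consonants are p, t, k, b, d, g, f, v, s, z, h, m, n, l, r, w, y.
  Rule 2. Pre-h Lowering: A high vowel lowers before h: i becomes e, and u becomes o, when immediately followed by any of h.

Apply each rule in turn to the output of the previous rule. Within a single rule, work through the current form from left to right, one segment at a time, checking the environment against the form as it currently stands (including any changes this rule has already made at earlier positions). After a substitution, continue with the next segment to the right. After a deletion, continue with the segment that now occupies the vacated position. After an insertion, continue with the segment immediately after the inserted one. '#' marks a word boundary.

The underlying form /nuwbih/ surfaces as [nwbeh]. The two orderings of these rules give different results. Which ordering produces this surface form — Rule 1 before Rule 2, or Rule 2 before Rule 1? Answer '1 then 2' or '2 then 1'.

2 then 1

Order 1 then 2:
  1 Syncope: [nuwbih] → [nwbh]
  2 Pre-h Lowering: no change — [nwbh]
  result: [nwbh]
Order 2 then 1:
  2 Pre-h Lowering: [nuwbih] → [nuwbeh]
  1 Syncope: [nuwbeh] → [nwbeh]
  result: [nwbeh]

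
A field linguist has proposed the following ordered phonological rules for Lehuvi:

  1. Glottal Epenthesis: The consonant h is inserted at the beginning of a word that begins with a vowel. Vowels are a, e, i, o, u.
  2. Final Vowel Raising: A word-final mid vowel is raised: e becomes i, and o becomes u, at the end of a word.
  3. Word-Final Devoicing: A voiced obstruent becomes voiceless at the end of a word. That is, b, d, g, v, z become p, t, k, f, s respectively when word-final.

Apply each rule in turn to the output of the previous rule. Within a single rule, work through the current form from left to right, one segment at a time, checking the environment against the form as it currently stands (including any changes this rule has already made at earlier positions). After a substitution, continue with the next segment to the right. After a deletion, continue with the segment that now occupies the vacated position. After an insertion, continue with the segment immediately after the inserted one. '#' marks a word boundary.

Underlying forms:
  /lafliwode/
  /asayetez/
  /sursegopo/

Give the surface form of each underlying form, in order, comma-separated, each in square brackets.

/lafliwode/:
  1 Glottal Epenthesis: no change — [lafliwode]
  2 Final Vowel Raising: [lafliwode] → [lafliwodi]
  3 Word-Final Devoicing: no change — [lafliwodi]
/asayetez/:
  1 Glottal Epenthesis: [asayetez] → [hasayetez]
  2 Final Vowel Raising: no change — [hasayetez]
  3 Word-Final Devoicing: [hasayetez] → [hasayetes]
/sursegopo/:
  1 Glottal Epenthesis: no change — [sursegopo]
  2 Final Vowel Raising: [sursegopo] → [sursegopu]
  3 Word-Final Devoicing: no change — [sursegopu]

[lafliwodi], [hasayetes], [sursegopu]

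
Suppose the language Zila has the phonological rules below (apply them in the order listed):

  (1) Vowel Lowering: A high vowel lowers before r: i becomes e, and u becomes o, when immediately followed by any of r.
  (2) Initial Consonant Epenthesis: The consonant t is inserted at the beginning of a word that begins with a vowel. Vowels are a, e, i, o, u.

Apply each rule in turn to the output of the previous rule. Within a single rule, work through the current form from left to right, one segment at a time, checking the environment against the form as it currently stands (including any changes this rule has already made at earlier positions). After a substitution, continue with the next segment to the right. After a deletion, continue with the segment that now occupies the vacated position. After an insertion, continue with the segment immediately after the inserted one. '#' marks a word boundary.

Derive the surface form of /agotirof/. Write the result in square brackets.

[tagoterof]

(1) Vowel Lowering: [agotirof] → [agoterof]
(2) Initial Consonant Epenthesis: [agoterof] → [tagoterof]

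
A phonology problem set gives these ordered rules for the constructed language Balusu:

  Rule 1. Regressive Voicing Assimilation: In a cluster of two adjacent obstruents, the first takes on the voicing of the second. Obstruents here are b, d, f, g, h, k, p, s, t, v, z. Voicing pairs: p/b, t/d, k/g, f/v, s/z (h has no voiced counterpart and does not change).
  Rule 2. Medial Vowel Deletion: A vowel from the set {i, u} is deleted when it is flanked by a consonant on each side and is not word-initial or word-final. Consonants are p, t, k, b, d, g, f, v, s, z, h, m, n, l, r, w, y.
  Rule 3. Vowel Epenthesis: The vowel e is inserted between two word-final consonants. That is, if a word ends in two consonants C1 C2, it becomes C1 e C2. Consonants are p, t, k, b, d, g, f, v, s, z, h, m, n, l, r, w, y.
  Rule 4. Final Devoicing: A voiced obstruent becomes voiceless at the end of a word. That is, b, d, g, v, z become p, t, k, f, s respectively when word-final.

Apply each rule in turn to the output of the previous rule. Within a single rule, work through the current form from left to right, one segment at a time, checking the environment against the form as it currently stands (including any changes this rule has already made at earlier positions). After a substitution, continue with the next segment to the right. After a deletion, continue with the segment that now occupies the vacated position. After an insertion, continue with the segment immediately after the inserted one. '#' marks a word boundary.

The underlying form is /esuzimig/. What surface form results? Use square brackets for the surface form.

[eszmek]

Rule 1 Regressive Voicing Assimilation: no change — [esuzimig]
Rule 2 Medial Vowel Deletion: [esuzimig] → [eszmg]
Rule 3 Vowel Epenthesis: [eszmg] → [eszmeg]
Rule 4 Final Devoicing: [eszmeg] → [eszmek]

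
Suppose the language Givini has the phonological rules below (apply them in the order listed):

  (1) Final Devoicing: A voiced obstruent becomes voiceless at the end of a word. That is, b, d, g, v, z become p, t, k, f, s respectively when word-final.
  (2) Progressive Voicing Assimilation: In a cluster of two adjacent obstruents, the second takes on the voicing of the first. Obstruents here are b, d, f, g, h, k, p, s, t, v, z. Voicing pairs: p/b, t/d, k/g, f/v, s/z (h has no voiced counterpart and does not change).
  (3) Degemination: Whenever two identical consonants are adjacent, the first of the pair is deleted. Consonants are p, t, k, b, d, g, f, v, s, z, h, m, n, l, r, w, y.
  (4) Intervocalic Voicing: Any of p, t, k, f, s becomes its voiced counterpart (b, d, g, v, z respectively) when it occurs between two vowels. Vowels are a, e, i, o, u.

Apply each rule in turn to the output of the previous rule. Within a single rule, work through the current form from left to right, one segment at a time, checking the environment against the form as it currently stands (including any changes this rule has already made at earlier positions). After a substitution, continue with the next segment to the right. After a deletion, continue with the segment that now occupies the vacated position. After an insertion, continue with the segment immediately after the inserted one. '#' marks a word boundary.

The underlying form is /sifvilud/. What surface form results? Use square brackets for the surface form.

[sivilut]

(1) Final Devoicing: [sifvilud] → [sifvilut]
(2) Progressive Voicing Assimilation: [sifvilut] → [siffilut]
(3) Degemination: [siffilut] → [sifilut]
(4) Intervocalic Voicing: [sifilut] → [sivilut]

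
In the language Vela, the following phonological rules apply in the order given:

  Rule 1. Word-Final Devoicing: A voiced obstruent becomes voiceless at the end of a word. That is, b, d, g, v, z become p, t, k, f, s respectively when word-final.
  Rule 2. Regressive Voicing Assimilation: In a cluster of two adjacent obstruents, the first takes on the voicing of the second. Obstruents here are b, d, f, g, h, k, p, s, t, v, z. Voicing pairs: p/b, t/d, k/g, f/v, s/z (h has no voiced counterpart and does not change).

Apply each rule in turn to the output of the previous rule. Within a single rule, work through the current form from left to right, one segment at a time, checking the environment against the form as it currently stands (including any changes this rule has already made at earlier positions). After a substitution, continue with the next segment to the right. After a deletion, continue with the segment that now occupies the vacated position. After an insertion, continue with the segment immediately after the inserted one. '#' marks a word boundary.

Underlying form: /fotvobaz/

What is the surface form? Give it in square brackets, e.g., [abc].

Rule 1 Word-Final Devoicing: [fotvobaz] → [fotvobas]
Rule 2 Regressive Voicing Assimilation: [fotvobas] → [fodvobas]

[fodvobas]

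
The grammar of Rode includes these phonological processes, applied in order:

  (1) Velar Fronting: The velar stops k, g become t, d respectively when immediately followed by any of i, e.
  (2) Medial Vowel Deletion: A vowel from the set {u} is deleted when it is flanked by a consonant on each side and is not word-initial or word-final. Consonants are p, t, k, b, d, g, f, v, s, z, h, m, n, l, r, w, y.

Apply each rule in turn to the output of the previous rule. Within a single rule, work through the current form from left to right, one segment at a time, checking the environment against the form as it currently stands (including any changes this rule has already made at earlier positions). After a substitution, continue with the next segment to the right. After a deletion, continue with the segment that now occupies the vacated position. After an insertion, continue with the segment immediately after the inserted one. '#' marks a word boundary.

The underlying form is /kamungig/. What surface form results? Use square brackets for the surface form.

(1) Velar Fronting: [kamungig] → [kamundig]
(2) Medial Vowel Deletion: [kamundig] → [kamndig]

[kamndig]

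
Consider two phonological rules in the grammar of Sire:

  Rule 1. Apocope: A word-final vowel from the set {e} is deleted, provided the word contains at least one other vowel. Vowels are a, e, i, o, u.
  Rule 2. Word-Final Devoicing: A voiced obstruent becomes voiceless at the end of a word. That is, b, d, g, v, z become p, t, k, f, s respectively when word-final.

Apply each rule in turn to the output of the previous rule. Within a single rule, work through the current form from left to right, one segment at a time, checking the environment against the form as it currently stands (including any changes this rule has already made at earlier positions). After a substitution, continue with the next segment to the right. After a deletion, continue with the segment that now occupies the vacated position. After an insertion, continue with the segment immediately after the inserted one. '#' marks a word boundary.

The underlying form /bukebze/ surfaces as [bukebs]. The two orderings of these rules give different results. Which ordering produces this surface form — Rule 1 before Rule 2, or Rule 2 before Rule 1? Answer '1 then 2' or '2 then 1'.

Order 1 then 2:
  1 Apocope: [bukebze] → [bukebz]
  2 Word-Final Devoicing: [bukebz] → [bukebs]
  result: [bukebs]
Order 2 then 1:
  2 Word-Final Devoicing: no change — [bukebze]
  1 Apocope: [bukebze] → [bukebz]
  result: [bukebz]

1 then 2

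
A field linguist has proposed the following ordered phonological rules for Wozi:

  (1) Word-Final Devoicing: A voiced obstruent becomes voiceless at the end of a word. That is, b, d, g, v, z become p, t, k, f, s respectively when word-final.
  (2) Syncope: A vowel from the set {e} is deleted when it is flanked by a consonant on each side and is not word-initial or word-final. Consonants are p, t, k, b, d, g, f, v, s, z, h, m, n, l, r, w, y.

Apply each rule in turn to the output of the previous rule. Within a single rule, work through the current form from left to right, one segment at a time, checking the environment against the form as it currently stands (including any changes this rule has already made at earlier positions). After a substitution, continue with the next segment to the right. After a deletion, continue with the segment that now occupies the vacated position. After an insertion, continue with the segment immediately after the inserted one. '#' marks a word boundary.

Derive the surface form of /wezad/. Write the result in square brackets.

[wzat]

(1) Word-Final Devoicing: [wezad] → [wezat]
(2) Syncope: [wezat] → [wzat]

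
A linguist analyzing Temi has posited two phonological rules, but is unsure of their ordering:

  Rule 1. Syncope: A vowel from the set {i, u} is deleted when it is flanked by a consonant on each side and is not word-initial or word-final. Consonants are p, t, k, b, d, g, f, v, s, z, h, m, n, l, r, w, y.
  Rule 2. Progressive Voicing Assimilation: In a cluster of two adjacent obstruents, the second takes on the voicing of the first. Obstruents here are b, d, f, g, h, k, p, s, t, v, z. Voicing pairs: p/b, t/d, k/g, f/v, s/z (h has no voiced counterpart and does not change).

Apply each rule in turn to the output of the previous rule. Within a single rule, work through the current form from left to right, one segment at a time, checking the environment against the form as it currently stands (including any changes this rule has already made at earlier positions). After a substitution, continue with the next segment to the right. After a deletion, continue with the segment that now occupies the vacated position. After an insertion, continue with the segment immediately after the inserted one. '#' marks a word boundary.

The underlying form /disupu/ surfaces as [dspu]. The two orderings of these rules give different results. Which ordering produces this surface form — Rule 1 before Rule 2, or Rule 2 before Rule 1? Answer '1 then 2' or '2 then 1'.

2 then 1

Order 1 then 2:
  1 Syncope: [disupu] → [dspu]
  2 Progressive Voicing Assimilation: [dspu] → [dzbu]
  result: [dzbu]
Order 2 then 1:
  2 Progressive Voicing Assimilation: no change — [disupu]
  1 Syncope: [disupu] → [dspu]
  result: [dspu]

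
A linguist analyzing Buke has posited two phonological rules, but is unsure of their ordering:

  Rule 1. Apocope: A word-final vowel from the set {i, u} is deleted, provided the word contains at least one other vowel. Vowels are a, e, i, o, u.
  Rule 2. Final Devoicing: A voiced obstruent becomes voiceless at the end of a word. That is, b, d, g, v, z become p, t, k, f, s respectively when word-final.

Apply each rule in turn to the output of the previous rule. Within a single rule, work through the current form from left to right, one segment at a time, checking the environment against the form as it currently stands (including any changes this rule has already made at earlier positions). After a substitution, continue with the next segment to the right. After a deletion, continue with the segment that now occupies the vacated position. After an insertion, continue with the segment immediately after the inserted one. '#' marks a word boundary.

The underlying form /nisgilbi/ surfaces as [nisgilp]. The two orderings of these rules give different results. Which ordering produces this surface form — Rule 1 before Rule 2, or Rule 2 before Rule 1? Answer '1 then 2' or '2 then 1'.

1 then 2

Order 1 then 2:
  1 Apocope: [nisgilbi] → [nisgilb]
  2 Final Devoicing: [nisgilb] → [nisgilp]
  result: [nisgilp]
Order 2 then 1:
  2 Final Devoicing: no change — [nisgilbi]
  1 Apocope: [nisgilbi] → [nisgilb]
  result: [nisgilb]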